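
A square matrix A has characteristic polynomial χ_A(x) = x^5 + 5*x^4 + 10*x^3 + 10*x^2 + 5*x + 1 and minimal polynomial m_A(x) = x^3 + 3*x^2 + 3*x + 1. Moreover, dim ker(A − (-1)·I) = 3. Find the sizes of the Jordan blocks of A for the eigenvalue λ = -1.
Block sizes for λ = -1: [3, 1, 1]

Step 1 — from the characteristic polynomial, algebraic multiplicity of λ = -1 is 5. From dim ker(A − (-1)·I) = 3, there are exactly 3 Jordan blocks for λ = -1.
Step 2 — from the minimal polynomial, the factor (x + 1)^3 tells us the largest block for λ = -1 has size 3.
Step 3 — with total size 5, 3 blocks, and largest block 3, the block sizes (in nonincreasing order) are [3, 1, 1].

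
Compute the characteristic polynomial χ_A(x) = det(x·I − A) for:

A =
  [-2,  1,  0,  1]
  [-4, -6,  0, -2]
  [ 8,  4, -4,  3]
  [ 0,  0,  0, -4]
x^4 + 16*x^3 + 96*x^2 + 256*x + 256

Expanding det(x·I − A) (e.g. by cofactor expansion or by noting that A is similar to its Jordan form J, which has the same characteristic polynomial as A) gives
  χ_A(x) = x^4 + 16*x^3 + 96*x^2 + 256*x + 256
which factors as (x + 4)^4. The eigenvalues (with algebraic multiplicities) are λ = -4 with multiplicity 4.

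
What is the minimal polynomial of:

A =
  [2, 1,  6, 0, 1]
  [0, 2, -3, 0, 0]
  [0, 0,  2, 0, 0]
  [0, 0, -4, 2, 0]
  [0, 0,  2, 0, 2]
x^3 - 6*x^2 + 12*x - 8

The characteristic polynomial is χ_A(x) = (x - 2)^5, so the eigenvalues are known. The minimal polynomial is
  m_A(x) = Π_λ (x − λ)^{k_λ}
where k_λ is the size of the *largest* Jordan block for λ (equivalently, the smallest k with (A − λI)^k v = 0 for every generalised eigenvector v of λ).

  λ = 2: largest Jordan block has size 3, contributing (x − 2)^3

So m_A(x) = (x - 2)^3 = x^3 - 6*x^2 + 12*x - 8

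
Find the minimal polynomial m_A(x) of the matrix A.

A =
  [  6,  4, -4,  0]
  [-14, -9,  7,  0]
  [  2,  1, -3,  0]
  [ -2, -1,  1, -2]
x^2 + 4*x + 4

The characteristic polynomial is χ_A(x) = (x + 2)^4, so the eigenvalues are known. The minimal polynomial is
  m_A(x) = Π_λ (x − λ)^{k_λ}
where k_λ is the size of the *largest* Jordan block for λ (equivalently, the smallest k with (A − λI)^k v = 0 for every generalised eigenvector v of λ).

  λ = -2: largest Jordan block has size 2, contributing (x + 2)^2

So m_A(x) = (x + 2)^2 = x^2 + 4*x + 4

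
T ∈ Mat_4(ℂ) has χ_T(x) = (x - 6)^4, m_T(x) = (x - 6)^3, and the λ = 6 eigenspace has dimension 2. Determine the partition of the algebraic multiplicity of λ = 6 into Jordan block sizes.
Block sizes for λ = 6: [3, 1]

Step 1 — from the characteristic polynomial, algebraic multiplicity of λ = 6 is 4. From dim ker(T − (6)·I) = 2, there are exactly 2 Jordan blocks for λ = 6.
Step 2 — from the minimal polynomial, the factor (x − 6)^3 tells us the largest block for λ = 6 has size 3.
Step 3 — with total size 4, 2 blocks, and largest block 3, the block sizes (in nonincreasing order) are [3, 1].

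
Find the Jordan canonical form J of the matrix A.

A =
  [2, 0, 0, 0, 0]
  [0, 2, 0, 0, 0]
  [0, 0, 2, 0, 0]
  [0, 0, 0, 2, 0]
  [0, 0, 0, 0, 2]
J_1(2) ⊕ J_1(2) ⊕ J_1(2) ⊕ J_1(2) ⊕ J_1(2)

The characteristic polynomial is
  det(x·I − A) = x^5 - 10*x^4 + 40*x^3 - 80*x^2 + 80*x - 32 = (x - 2)^5

Eigenvalues and multiplicities (the geometric multiplicity of λ is n − rank(A − λI), which equals the number of Jordan blocks for λ):
  λ = 2: algebraic multiplicity = 5, geometric multiplicity = 5

Determining the block sizes for each eigenvalue:
  λ = 2: gm = am = 5, so every block has size 1 → block sizes [1, 1, 1, 1, 1]

Assembling the blocks gives a Jordan form
J =
  [2, 0, 0, 0, 0]
  [0, 2, 0, 0, 0]
  [0, 0, 2, 0, 0]
  [0, 0, 0, 2, 0]
  [0, 0, 0, 0, 2]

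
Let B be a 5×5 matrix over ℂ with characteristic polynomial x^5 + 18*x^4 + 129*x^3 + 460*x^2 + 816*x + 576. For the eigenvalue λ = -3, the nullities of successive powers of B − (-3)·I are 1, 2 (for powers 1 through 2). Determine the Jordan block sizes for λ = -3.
Block sizes for λ = -3: [2]

From the dimensions of kernels of powers, the number of Jordan blocks of size at least j is d_j − d_{j−1} where d_j = dim ker(N^j) (with d_0 = 0). Computing the differences gives [1, 1].
The number of blocks of size exactly k is (#blocks of size ≥ k) − (#blocks of size ≥ k + 1), so the partition is: 1 block(s) of size 2.
In nonincreasing order the block sizes are [2].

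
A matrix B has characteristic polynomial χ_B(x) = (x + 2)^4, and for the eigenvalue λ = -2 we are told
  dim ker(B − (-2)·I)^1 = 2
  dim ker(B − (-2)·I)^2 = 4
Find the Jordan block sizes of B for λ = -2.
Block sizes for λ = -2: [2, 2]

From the dimensions of kernels of powers, the number of Jordan blocks of size at least j is d_j − d_{j−1} where d_j = dim ker(N^j) (with d_0 = 0). Computing the differences gives [2, 2].
The number of blocks of size exactly k is (#blocks of size ≥ k) − (#blocks of size ≥ k + 1), so the partition is: 2 block(s) of size 2.
In nonincreasing order the block sizes are [2, 2].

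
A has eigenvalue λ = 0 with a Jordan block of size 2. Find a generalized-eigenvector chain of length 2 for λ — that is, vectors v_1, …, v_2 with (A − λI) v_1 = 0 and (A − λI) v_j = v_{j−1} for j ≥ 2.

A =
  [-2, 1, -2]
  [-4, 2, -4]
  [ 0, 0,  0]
A Jordan chain for λ = 0 of length 2:
v_1 = (-2, -4, 0)ᵀ
v_2 = (1, 0, 0)ᵀ

Let N = A − (0)·I. We want v_2 with N^2 v_2 = 0 but N^1 v_2 ≠ 0; then v_{j-1} := N · v_j for j = 2, …, 2.

Pick v_2 = (1, 0, 0)ᵀ.
Then v_1 = N · v_2 = (-2, -4, 0)ᵀ.

Sanity check: (A − (0)·I) v_1 = (0, 0, 0)ᵀ = 0. ✓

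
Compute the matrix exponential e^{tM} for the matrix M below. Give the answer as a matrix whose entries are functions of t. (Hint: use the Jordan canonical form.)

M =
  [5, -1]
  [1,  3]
e^{tM} =
  [t*exp(4*t) + exp(4*t), -t*exp(4*t)]
  [t*exp(4*t), -t*exp(4*t) + exp(4*t)]

Strategy: write M = P · J · P⁻¹ where J is a Jordan canonical form, so e^{tM} = P · e^{tJ} · P⁻¹, and e^{tJ} can be computed block-by-block.

M has Jordan form
J =
  [4, 1]
  [0, 4]
(up to reordering of blocks).

Per-block formulas:
  For a 2×2 Jordan block J_2(4): exp(t · J_2(4)) = e^(4t)·(I + t·N), where N is the 2×2 nilpotent shift.

After assembling e^{tJ} and conjugating by P, we get:

e^{tM} =
  [t*exp(4*t) + exp(4*t), -t*exp(4*t)]
  [t*exp(4*t), -t*exp(4*t) + exp(4*t)]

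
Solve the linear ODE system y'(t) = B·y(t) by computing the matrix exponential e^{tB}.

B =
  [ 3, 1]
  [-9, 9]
e^{tB} =
  [-3*t*exp(6*t) + exp(6*t), t*exp(6*t)]
  [-9*t*exp(6*t), 3*t*exp(6*t) + exp(6*t)]

Strategy: write B = P · J · P⁻¹ where J is a Jordan canonical form, so e^{tB} = P · e^{tJ} · P⁻¹, and e^{tJ} can be computed block-by-block.

B has Jordan form
J =
  [6, 1]
  [0, 6]
(up to reordering of blocks).

Per-block formulas:
  For a 2×2 Jordan block J_2(6): exp(t · J_2(6)) = e^(6t)·(I + t·N), where N is the 2×2 nilpotent shift.

After assembling e^{tJ} and conjugating by P, we get:

e^{tB} =
  [-3*t*exp(6*t) + exp(6*t), t*exp(6*t)]
  [-9*t*exp(6*t), 3*t*exp(6*t) + exp(6*t)]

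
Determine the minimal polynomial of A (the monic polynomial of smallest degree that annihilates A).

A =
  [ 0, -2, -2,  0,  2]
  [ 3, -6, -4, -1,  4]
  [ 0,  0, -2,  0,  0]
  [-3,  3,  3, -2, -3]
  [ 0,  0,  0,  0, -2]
x^3 + 8*x^2 + 21*x + 18

The characteristic polynomial is χ_A(x) = (x + 2)^3*(x + 3)^2, so the eigenvalues are known. The minimal polynomial is
  m_A(x) = Π_λ (x − λ)^{k_λ}
where k_λ is the size of the *largest* Jordan block for λ (equivalently, the smallest k with (A − λI)^k v = 0 for every generalised eigenvector v of λ).

  λ = -3: largest Jordan block has size 2, contributing (x + 3)^2
  λ = -2: largest Jordan block has size 1, contributing (x + 2)

So m_A(x) = (x + 2)*(x + 3)^2 = x^3 + 8*x^2 + 21*x + 18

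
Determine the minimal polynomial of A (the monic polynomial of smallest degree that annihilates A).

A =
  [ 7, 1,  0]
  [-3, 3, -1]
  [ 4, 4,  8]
x^3 - 18*x^2 + 108*x - 216

The characteristic polynomial is χ_A(x) = (x - 6)^3, so the eigenvalues are known. The minimal polynomial is
  m_A(x) = Π_λ (x − λ)^{k_λ}
where k_λ is the size of the *largest* Jordan block for λ (equivalently, the smallest k with (A − λI)^k v = 0 for every generalised eigenvector v of λ).

  λ = 6: largest Jordan block has size 3, contributing (x − 6)^3

So m_A(x) = (x - 6)^3 = x^3 - 18*x^2 + 108*x - 216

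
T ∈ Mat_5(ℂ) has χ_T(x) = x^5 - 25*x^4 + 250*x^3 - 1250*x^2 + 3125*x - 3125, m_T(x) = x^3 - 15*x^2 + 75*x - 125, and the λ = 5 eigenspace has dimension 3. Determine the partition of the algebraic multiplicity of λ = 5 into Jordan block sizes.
Block sizes for λ = 5: [3, 1, 1]

Step 1 — from the characteristic polynomial, algebraic multiplicity of λ = 5 is 5. From dim ker(T − (5)·I) = 3, there are exactly 3 Jordan blocks for λ = 5.
Step 2 — from the minimal polynomial, the factor (x − 5)^3 tells us the largest block for λ = 5 has size 3.
Step 3 — with total size 5, 3 blocks, and largest block 3, the block sizes (in nonincreasing order) are [3, 1, 1].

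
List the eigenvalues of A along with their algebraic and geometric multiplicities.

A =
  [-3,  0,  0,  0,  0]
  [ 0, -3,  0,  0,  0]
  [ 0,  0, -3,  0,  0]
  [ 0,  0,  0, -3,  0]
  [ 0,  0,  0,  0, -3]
λ = -3: alg = 5, geom = 5

Step 1 — factor the characteristic polynomial to read off the algebraic multiplicities:
  χ_A(x) = (x + 3)^5

Step 2 — compute geometric multiplicities via the rank-nullity identity g(λ) = n − rank(A − λI):
  rank(A − (-3)·I) = 0, so dim ker(A − (-3)·I) = n − 0 = 5

Summary:
  λ = -3: algebraic multiplicity = 5, geometric multiplicity = 5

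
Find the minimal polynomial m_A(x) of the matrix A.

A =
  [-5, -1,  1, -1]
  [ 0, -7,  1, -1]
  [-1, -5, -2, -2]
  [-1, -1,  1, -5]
x^4 + 19*x^3 + 135*x^2 + 425*x + 500

The characteristic polynomial is χ_A(x) = (x + 4)*(x + 5)^3, so the eigenvalues are known. The minimal polynomial is
  m_A(x) = Π_λ (x − λ)^{k_λ}
where k_λ is the size of the *largest* Jordan block for λ (equivalently, the smallest k with (A − λI)^k v = 0 for every generalised eigenvector v of λ).

  λ = -5: largest Jordan block has size 3, contributing (x + 5)^3
  λ = -4: largest Jordan block has size 1, contributing (x + 4)

So m_A(x) = (x + 4)*(x + 5)^3 = x^4 + 19*x^3 + 135*x^2 + 425*x + 500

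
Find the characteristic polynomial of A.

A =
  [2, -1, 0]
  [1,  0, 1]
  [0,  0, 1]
x^3 - 3*x^2 + 3*x - 1

Expanding det(x·I − A) (e.g. by cofactor expansion or by noting that A is similar to its Jordan form J, which has the same characteristic polynomial as A) gives
  χ_A(x) = x^3 - 3*x^2 + 3*x - 1
which factors as (x - 1)^3. The eigenvalues (with algebraic multiplicities) are λ = 1 with multiplicity 3.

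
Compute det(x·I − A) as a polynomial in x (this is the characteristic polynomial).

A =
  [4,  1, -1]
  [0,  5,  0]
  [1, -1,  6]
x^3 - 15*x^2 + 75*x - 125

Expanding det(x·I − A) (e.g. by cofactor expansion or by noting that A is similar to its Jordan form J, which has the same characteristic polynomial as A) gives
  χ_A(x) = x^3 - 15*x^2 + 75*x - 125
which factors as (x - 5)^3. The eigenvalues (with algebraic multiplicities) are λ = 5 with multiplicity 3.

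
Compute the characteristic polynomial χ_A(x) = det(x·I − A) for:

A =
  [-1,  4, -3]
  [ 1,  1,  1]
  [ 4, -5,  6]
x^3 - 6*x^2 + 12*x - 8

Expanding det(x·I − A) (e.g. by cofactor expansion or by noting that A is similar to its Jordan form J, which has the same characteristic polynomial as A) gives
  χ_A(x) = x^3 - 6*x^2 + 12*x - 8
which factors as (x - 2)^3. The eigenvalues (with algebraic multiplicities) are λ = 2 with multiplicity 3.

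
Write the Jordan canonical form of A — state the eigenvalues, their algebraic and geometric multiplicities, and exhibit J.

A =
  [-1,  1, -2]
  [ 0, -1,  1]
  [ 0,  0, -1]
J_3(-1)

The characteristic polynomial is
  det(x·I − A) = x^3 + 3*x^2 + 3*x + 1 = (x + 1)^3

Eigenvalues and multiplicities (the geometric multiplicity of λ is n − rank(A − λI), which equals the number of Jordan blocks for λ):
  λ = -1: algebraic multiplicity = 3, geometric multiplicity = 1

Determining the block sizes for each eigenvalue:
  λ = -1: one block (gm = 1), so the single block has size am = 3 → block sizes [3]

Assembling the blocks gives a Jordan form
J =
  [-1,  1,  0]
  [ 0, -1,  1]
  [ 0,  0, -1]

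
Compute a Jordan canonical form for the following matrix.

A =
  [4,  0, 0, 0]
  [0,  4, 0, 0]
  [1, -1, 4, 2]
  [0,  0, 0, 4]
J_2(4) ⊕ J_1(4) ⊕ J_1(4)

The characteristic polynomial is
  det(x·I − A) = x^4 - 16*x^3 + 96*x^2 - 256*x + 256 = (x - 4)^4

Eigenvalues and multiplicities (the geometric multiplicity of λ is n − rank(A − λI), which equals the number of Jordan blocks for λ):
  λ = 4: algebraic multiplicity = 4, geometric multiplicity = 3

Determining the block sizes for each eigenvalue:
  λ = 4: 3 blocks summing to 4 forces exactly one block of size 2 and the rest size 1 → block sizes [2, 1, 1]

Assembling the blocks gives a Jordan form
J =
  [4, 1, 0, 0]
  [0, 4, 0, 0]
  [0, 0, 4, 0]
  [0, 0, 0, 4]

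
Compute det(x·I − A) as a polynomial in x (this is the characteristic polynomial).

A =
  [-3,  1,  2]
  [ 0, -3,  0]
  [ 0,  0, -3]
x^3 + 9*x^2 + 27*x + 27

Expanding det(x·I − A) (e.g. by cofactor expansion or by noting that A is similar to its Jordan form J, which has the same characteristic polynomial as A) gives
  χ_A(x) = x^3 + 9*x^2 + 27*x + 27
which factors as (x + 3)^3. The eigenvalues (with algebraic multiplicities) are λ = -3 with multiplicity 3.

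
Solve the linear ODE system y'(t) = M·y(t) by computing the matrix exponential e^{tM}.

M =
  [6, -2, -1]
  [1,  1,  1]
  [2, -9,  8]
e^{tM} =
  [-3*t^2*exp(5*t)/2 + t*exp(5*t) + exp(5*t), 15*t^2*exp(5*t)/2 - 2*t*exp(5*t), -3*t^2*exp(5*t) - t*exp(5*t)]
  [-t^2*exp(5*t)/2 + t*exp(5*t), 5*t^2*exp(5*t)/2 - 4*t*exp(5*t) + exp(5*t), -t^2*exp(5*t) + t*exp(5*t)]
  [-t^2*exp(5*t)/2 + 2*t*exp(5*t), 5*t^2*exp(5*t)/2 - 9*t*exp(5*t), -t^2*exp(5*t) + 3*t*exp(5*t) + exp(5*t)]

Strategy: write M = P · J · P⁻¹ where J is a Jordan canonical form, so e^{tM} = P · e^{tJ} · P⁻¹, and e^{tJ} can be computed block-by-block.

M has Jordan form
J =
  [5, 1, 0]
  [0, 5, 1]
  [0, 0, 5]
(up to reordering of blocks).

Per-block formulas:
  For a 3×3 Jordan block J_3(5): exp(t · J_3(5)) = e^(5t)·(I + t·N + (t^2/2)·N^2), where N is the 3×3 nilpotent shift.

After assembling e^{tJ} and conjugating by P, we get:

e^{tM} =
  [-3*t^2*exp(5*t)/2 + t*exp(5*t) + exp(5*t), 15*t^2*exp(5*t)/2 - 2*t*exp(5*t), -3*t^2*exp(5*t) - t*exp(5*t)]
  [-t^2*exp(5*t)/2 + t*exp(5*t), 5*t^2*exp(5*t)/2 - 4*t*exp(5*t) + exp(5*t), -t^2*exp(5*t) + t*exp(5*t)]
  [-t^2*exp(5*t)/2 + 2*t*exp(5*t), 5*t^2*exp(5*t)/2 - 9*t*exp(5*t), -t^2*exp(5*t) + 3*t*exp(5*t) + exp(5*t)]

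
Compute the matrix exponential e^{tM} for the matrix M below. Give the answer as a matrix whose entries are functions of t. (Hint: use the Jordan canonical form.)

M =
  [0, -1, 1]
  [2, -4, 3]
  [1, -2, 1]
e^{tM} =
  [t*exp(-t) + exp(-t), -t*exp(-t), t*exp(-t)]
  [-t^2*exp(-t)/2 + 2*t*exp(-t), t^2*exp(-t)/2 - 3*t*exp(-t) + exp(-t), -t^2*exp(-t)/2 + 3*t*exp(-t)]
  [-t^2*exp(-t)/2 + t*exp(-t), t^2*exp(-t)/2 - 2*t*exp(-t), -t^2*exp(-t)/2 + 2*t*exp(-t) + exp(-t)]

Strategy: write M = P · J · P⁻¹ where J is a Jordan canonical form, so e^{tM} = P · e^{tJ} · P⁻¹, and e^{tJ} can be computed block-by-block.

M has Jordan form
J =
  [-1,  1,  0]
  [ 0, -1,  1]
  [ 0,  0, -1]
(up to reordering of blocks).

Per-block formulas:
  For a 3×3 Jordan block J_3(-1): exp(t · J_3(-1)) = e^(-1t)·(I + t·N + (t^2/2)·N^2), where N is the 3×3 nilpotent shift.

After assembling e^{tJ} and conjugating by P, we get:

e^{tM} =
  [t*exp(-t) + exp(-t), -t*exp(-t), t*exp(-t)]
  [-t^2*exp(-t)/2 + 2*t*exp(-t), t^2*exp(-t)/2 - 3*t*exp(-t) + exp(-t), -t^2*exp(-t)/2 + 3*t*exp(-t)]
  [-t^2*exp(-t)/2 + t*exp(-t), t^2*exp(-t)/2 - 2*t*exp(-t), -t^2*exp(-t)/2 + 2*t*exp(-t) + exp(-t)]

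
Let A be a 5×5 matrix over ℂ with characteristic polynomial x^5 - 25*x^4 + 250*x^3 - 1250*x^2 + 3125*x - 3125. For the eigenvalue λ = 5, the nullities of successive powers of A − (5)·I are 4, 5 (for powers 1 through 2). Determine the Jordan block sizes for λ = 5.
Block sizes for λ = 5: [2, 1, 1, 1]

From the dimensions of kernels of powers, the number of Jordan blocks of size at least j is d_j − d_{j−1} where d_j = dim ker(N^j) (with d_0 = 0). Computing the differences gives [4, 1].
The number of blocks of size exactly k is (#blocks of size ≥ k) − (#blocks of size ≥ k + 1), so the partition is: 3 block(s) of size 1, 1 block(s) of size 2.
In nonincreasing order the block sizes are [2, 1, 1, 1].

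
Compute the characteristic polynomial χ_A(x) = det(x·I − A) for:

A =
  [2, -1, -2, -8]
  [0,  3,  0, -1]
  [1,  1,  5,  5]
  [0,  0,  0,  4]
x^4 - 14*x^3 + 73*x^2 - 168*x + 144

Expanding det(x·I − A) (e.g. by cofactor expansion or by noting that A is similar to its Jordan form J, which has the same characteristic polynomial as A) gives
  χ_A(x) = x^4 - 14*x^3 + 73*x^2 - 168*x + 144
which factors as (x - 4)^2*(x - 3)^2. The eigenvalues (with algebraic multiplicities) are λ = 3 with multiplicity 2, λ = 4 with multiplicity 2.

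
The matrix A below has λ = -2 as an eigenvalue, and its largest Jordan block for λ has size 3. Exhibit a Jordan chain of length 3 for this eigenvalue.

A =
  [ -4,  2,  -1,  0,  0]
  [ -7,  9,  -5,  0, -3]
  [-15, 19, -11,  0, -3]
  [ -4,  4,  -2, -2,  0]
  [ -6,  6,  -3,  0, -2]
A Jordan chain for λ = -2 of length 3:
v_1 = (5, 30, 50, 10, 15)ᵀ
v_2 = (-2, -7, -15, -4, -6)ᵀ
v_3 = (1, 0, 0, 0, 0)ᵀ

Let N = A − (-2)·I. We want v_3 with N^3 v_3 = 0 but N^2 v_3 ≠ 0; then v_{j-1} := N · v_j for j = 3, …, 2.

Pick v_3 = (1, 0, 0, 0, 0)ᵀ.
Then v_2 = N · v_3 = (-2, -7, -15, -4, -6)ᵀ.
Then v_1 = N · v_2 = (5, 30, 50, 10, 15)ᵀ.

Sanity check: (A − (-2)·I) v_1 = (0, 0, 0, 0, 0)ᵀ = 0. ✓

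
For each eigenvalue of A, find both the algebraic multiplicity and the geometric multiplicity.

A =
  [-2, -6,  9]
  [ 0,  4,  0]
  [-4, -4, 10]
λ = 4: alg = 3, geom = 2

Step 1 — factor the characteristic polynomial to read off the algebraic multiplicities:
  χ_A(x) = (x - 4)^3

Step 2 — compute geometric multiplicities via the rank-nullity identity g(λ) = n − rank(A − λI):
  rank(A − (4)·I) = 1, so dim ker(A − (4)·I) = n − 1 = 2

Summary:
  λ = 4: algebraic multiplicity = 3, geometric multiplicity = 2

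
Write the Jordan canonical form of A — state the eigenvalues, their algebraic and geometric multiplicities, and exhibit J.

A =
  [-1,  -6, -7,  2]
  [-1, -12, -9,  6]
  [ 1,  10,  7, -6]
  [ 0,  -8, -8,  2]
J_2(-2) ⊕ J_1(-2) ⊕ J_1(2)

The characteristic polynomial is
  det(x·I − A) = x^4 + 4*x^3 - 16*x - 16 = (x - 2)*(x + 2)^3

Eigenvalues and multiplicities (the geometric multiplicity of λ is n − rank(A − λI), which equals the number of Jordan blocks for λ):
  λ = -2: algebraic multiplicity = 3, geometric multiplicity = 2
  λ = 2: algebraic multiplicity = 1, geometric multiplicity = 1

Determining the block sizes for each eigenvalue:
  λ = -2: 2 blocks summing to 3 forces exactly one block of size 2 and the rest size 1 → block sizes [2, 1]
  λ = 2: one block (gm = 1), so the single block has size am = 1 → block sizes [1]

Assembling the blocks gives a Jordan form
J =
  [-2,  1,  0, 0]
  [ 0, -2,  0, 0]
  [ 0,  0, -2, 0]
  [ 0,  0,  0, 2]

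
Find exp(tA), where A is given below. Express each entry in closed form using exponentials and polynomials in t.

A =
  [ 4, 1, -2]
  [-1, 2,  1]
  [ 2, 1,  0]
e^{tA} =
  [-t^2*exp(2*t)/2 + 2*t*exp(2*t) + exp(2*t), t*exp(2*t), t^2*exp(2*t)/2 - 2*t*exp(2*t)]
  [-t*exp(2*t), exp(2*t), t*exp(2*t)]
  [-t^2*exp(2*t)/2 + 2*t*exp(2*t), t*exp(2*t), t^2*exp(2*t)/2 - 2*t*exp(2*t) + exp(2*t)]

Strategy: write A = P · J · P⁻¹ where J is a Jordan canonical form, so e^{tA} = P · e^{tJ} · P⁻¹, and e^{tJ} can be computed block-by-block.

A has Jordan form
J =
  [2, 1, 0]
  [0, 2, 1]
  [0, 0, 2]
(up to reordering of blocks).

Per-block formulas:
  For a 3×3 Jordan block J_3(2): exp(t · J_3(2)) = e^(2t)·(I + t·N + (t^2/2)·N^2), where N is the 3×3 nilpotent shift.

After assembling e^{tJ} and conjugating by P, we get:

e^{tA} =
  [-t^2*exp(2*t)/2 + 2*t*exp(2*t) + exp(2*t), t*exp(2*t), t^2*exp(2*t)/2 - 2*t*exp(2*t)]
  [-t*exp(2*t), exp(2*t), t*exp(2*t)]
  [-t^2*exp(2*t)/2 + 2*t*exp(2*t), t*exp(2*t), t^2*exp(2*t)/2 - 2*t*exp(2*t) + exp(2*t)]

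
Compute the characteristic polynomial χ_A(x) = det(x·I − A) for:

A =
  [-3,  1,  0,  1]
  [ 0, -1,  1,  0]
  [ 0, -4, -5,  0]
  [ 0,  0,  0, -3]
x^4 + 12*x^3 + 54*x^2 + 108*x + 81

Expanding det(x·I − A) (e.g. by cofactor expansion or by noting that A is similar to its Jordan form J, which has the same characteristic polynomial as A) gives
  χ_A(x) = x^4 + 12*x^3 + 54*x^2 + 108*x + 81
which factors as (x + 3)^4. The eigenvalues (with algebraic multiplicities) are λ = -3 with multiplicity 4.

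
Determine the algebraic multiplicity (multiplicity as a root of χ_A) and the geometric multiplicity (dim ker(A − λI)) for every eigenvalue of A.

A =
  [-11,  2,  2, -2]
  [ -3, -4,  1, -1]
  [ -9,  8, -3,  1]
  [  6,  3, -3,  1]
λ = -5: alg = 3, geom = 2; λ = -2: alg = 1, geom = 1

Step 1 — factor the characteristic polynomial to read off the algebraic multiplicities:
  χ_A(x) = (x + 2)*(x + 5)^3

Step 2 — compute geometric multiplicities via the rank-nullity identity g(λ) = n − rank(A − λI):
  rank(A − (-5)·I) = 2, so dim ker(A − (-5)·I) = n − 2 = 2
  rank(A − (-2)·I) = 3, so dim ker(A − (-2)·I) = n − 3 = 1

Summary:
  λ = -5: algebraic multiplicity = 3, geometric multiplicity = 2
  λ = -2: algebraic multiplicity = 1, geometric multiplicity = 1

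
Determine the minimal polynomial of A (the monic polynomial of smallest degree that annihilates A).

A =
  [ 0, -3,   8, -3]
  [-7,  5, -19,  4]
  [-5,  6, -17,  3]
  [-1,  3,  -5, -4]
x^2 + 8*x + 16

The characteristic polynomial is χ_A(x) = (x + 4)^4, so the eigenvalues are known. The minimal polynomial is
  m_A(x) = Π_λ (x − λ)^{k_λ}
where k_λ is the size of the *largest* Jordan block for λ (equivalently, the smallest k with (A − λI)^k v = 0 for every generalised eigenvector v of λ).

  λ = -4: largest Jordan block has size 2, contributing (x + 4)^2

So m_A(x) = (x + 4)^2 = x^2 + 8*x + 16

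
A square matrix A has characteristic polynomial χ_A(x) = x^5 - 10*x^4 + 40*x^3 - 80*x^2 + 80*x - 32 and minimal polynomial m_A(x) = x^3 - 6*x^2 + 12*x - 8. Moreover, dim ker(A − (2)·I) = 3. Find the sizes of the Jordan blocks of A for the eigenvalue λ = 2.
Block sizes for λ = 2: [3, 1, 1]

Step 1 — from the characteristic polynomial, algebraic multiplicity of λ = 2 is 5. From dim ker(A − (2)·I) = 3, there are exactly 3 Jordan blocks for λ = 2.
Step 2 — from the minimal polynomial, the factor (x − 2)^3 tells us the largest block for λ = 2 has size 3.
Step 3 — with total size 5, 3 blocks, and largest block 3, the block sizes (in nonincreasing order) are [3, 1, 1].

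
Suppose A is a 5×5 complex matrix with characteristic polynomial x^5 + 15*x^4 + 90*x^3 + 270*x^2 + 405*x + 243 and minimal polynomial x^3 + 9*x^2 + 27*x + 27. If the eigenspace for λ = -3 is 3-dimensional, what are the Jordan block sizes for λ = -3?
Block sizes for λ = -3: [3, 1, 1]

Step 1 — from the characteristic polynomial, algebraic multiplicity of λ = -3 is 5. From dim ker(A − (-3)·I) = 3, there are exactly 3 Jordan blocks for λ = -3.
Step 2 — from the minimal polynomial, the factor (x + 3)^3 tells us the largest block for λ = -3 has size 3.
Step 3 — with total size 5, 3 blocks, and largest block 3, the block sizes (in nonincreasing order) are [3, 1, 1].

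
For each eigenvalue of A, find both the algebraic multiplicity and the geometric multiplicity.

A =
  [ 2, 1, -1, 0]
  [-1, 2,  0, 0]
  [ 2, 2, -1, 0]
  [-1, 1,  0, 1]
λ = 1: alg = 4, geom = 2

Step 1 — factor the characteristic polynomial to read off the algebraic multiplicities:
  χ_A(x) = (x - 1)^4

Step 2 — compute geometric multiplicities via the rank-nullity identity g(λ) = n − rank(A − λI):
  rank(A − (1)·I) = 2, so dim ker(A − (1)·I) = n − 2 = 2

Summary:
  λ = 1: algebraic multiplicity = 4, geometric multiplicity = 2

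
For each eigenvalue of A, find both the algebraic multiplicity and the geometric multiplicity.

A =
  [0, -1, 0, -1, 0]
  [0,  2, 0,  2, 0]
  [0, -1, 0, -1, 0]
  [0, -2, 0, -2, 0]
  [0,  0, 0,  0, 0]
λ = 0: alg = 5, geom = 4

Step 1 — factor the characteristic polynomial to read off the algebraic multiplicities:
  χ_A(x) = x^5

Step 2 — compute geometric multiplicities via the rank-nullity identity g(λ) = n − rank(A − λI):
  rank(A − (0)·I) = 1, so dim ker(A − (0)·I) = n − 1 = 4

Summary:
  λ = 0: algebraic multiplicity = 5, geometric multiplicity = 4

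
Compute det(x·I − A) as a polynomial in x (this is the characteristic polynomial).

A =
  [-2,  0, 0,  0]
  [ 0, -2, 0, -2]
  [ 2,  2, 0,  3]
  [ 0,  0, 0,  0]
x^4 + 4*x^3 + 4*x^2

Expanding det(x·I − A) (e.g. by cofactor expansion or by noting that A is similar to its Jordan form J, which has the same characteristic polynomial as A) gives
  χ_A(x) = x^4 + 4*x^3 + 4*x^2
which factors as x^2*(x + 2)^2. The eigenvalues (with algebraic multiplicities) are λ = -2 with multiplicity 2, λ = 0 with multiplicity 2.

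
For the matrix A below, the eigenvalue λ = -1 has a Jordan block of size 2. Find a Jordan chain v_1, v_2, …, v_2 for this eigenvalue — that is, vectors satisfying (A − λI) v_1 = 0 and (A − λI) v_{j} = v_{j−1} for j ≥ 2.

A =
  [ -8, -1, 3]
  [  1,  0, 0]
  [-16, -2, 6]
A Jordan chain for λ = -1 of length 2:
v_1 = (-1, 1, -2)ᵀ
v_2 = (0, 1, 0)ᵀ

Let N = A − (-1)·I. We want v_2 with N^2 v_2 = 0 but N^1 v_2 ≠ 0; then v_{j-1} := N · v_j for j = 2, …, 2.

Pick v_2 = (0, 1, 0)ᵀ.
Then v_1 = N · v_2 = (-1, 1, -2)ᵀ.

Sanity check: (A − (-1)·I) v_1 = (0, 0, 0)ᵀ = 0. ✓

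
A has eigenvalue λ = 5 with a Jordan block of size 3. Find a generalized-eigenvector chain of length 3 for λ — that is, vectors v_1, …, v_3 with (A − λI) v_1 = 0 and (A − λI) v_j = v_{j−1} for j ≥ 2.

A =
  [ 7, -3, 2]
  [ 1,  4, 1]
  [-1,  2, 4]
A Jordan chain for λ = 5 of length 3:
v_1 = (-1, 0, 1)ᵀ
v_2 = (2, 1, -1)ᵀ
v_3 = (1, 0, 0)ᵀ

Let N = A − (5)·I. We want v_3 with N^3 v_3 = 0 but N^2 v_3 ≠ 0; then v_{j-1} := N · v_j for j = 3, …, 2.

Pick v_3 = (1, 0, 0)ᵀ.
Then v_2 = N · v_3 = (2, 1, -1)ᵀ.
Then v_1 = N · v_2 = (-1, 0, 1)ᵀ.

Sanity check: (A − (5)·I) v_1 = (0, 0, 0)ᵀ = 0. ✓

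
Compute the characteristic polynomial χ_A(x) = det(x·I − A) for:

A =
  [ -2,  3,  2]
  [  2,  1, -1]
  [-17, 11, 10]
x^3 - 9*x^2 + 27*x - 27

Expanding det(x·I − A) (e.g. by cofactor expansion or by noting that A is similar to its Jordan form J, which has the same characteristic polynomial as A) gives
  χ_A(x) = x^3 - 9*x^2 + 27*x - 27
which factors as (x - 3)^3. The eigenvalues (with algebraic multiplicities) are λ = 3 with multiplicity 3.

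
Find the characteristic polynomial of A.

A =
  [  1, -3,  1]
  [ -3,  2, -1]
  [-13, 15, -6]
x^3 + 3*x^2 + 3*x + 1

Expanding det(x·I − A) (e.g. by cofactor expansion or by noting that A is similar to its Jordan form J, which has the same characteristic polynomial as A) gives
  χ_A(x) = x^3 + 3*x^2 + 3*x + 1
which factors as (x + 1)^3. The eigenvalues (with algebraic multiplicities) are λ = -1 with multiplicity 3.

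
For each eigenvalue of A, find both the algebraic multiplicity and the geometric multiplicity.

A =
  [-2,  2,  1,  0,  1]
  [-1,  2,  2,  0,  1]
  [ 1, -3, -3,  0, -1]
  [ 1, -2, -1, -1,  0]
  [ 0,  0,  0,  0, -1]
λ = -1: alg = 5, geom = 2

Step 1 — factor the characteristic polynomial to read off the algebraic multiplicities:
  χ_A(x) = (x + 1)^5

Step 2 — compute geometric multiplicities via the rank-nullity identity g(λ) = n − rank(A − λI):
  rank(A − (-1)·I) = 3, so dim ker(A − (-1)·I) = n − 3 = 2

Summary:
  λ = -1: algebraic multiplicity = 5, geometric multiplicity = 2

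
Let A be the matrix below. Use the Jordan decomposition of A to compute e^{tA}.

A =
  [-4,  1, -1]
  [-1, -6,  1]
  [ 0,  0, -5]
e^{tA} =
  [t*exp(-5*t) + exp(-5*t), t*exp(-5*t), -t*exp(-5*t)]
  [-t*exp(-5*t), -t*exp(-5*t) + exp(-5*t), t*exp(-5*t)]
  [0, 0, exp(-5*t)]

Strategy: write A = P · J · P⁻¹ where J is a Jordan canonical form, so e^{tA} = P · e^{tJ} · P⁻¹, and e^{tJ} can be computed block-by-block.

A has Jordan form
J =
  [-5,  1,  0]
  [ 0, -5,  0]
  [ 0,  0, -5]
(up to reordering of blocks).

Per-block formulas:
  For a 1×1 block at λ = -5: exp(t · [-5]) = [e^(-5t)].
  For a 2×2 Jordan block J_2(-5): exp(t · J_2(-5)) = e^(-5t)·(I + t·N), where N is the 2×2 nilpotent shift.

After assembling e^{tJ} and conjugating by P, we get:

e^{tA} =
  [t*exp(-5*t) + exp(-5*t), t*exp(-5*t), -t*exp(-5*t)]
  [-t*exp(-5*t), -t*exp(-5*t) + exp(-5*t), t*exp(-5*t)]
  [0, 0, exp(-5*t)]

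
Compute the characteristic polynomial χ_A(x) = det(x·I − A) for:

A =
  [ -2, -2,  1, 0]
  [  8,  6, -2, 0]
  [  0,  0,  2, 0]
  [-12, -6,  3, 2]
x^4 - 8*x^3 + 24*x^2 - 32*x + 16

Expanding det(x·I − A) (e.g. by cofactor expansion or by noting that A is similar to its Jordan form J, which has the same characteristic polynomial as A) gives
  χ_A(x) = x^4 - 8*x^3 + 24*x^2 - 32*x + 16
which factors as (x - 2)^4. The eigenvalues (with algebraic multiplicities) are λ = 2 with multiplicity 4.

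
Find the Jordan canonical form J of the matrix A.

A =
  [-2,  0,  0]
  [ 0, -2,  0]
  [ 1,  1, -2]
J_2(-2) ⊕ J_1(-2)

The characteristic polynomial is
  det(x·I − A) = x^3 + 6*x^2 + 12*x + 8 = (x + 2)^3

Eigenvalues and multiplicities (the geometric multiplicity of λ is n − rank(A − λI), which equals the number of Jordan blocks for λ):
  λ = -2: algebraic multiplicity = 3, geometric multiplicity = 2

Determining the block sizes for each eigenvalue:
  λ = -2: 2 blocks summing to 3 forces exactly one block of size 2 and the rest size 1 → block sizes [2, 1]

Assembling the blocks gives a Jordan form
J =
  [-2,  1,  0]
  [ 0, -2,  0]
  [ 0,  0, -2]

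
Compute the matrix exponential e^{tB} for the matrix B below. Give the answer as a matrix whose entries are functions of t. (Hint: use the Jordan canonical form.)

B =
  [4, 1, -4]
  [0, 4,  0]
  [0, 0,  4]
e^{tB} =
  [exp(4*t), t*exp(4*t), -4*t*exp(4*t)]
  [0, exp(4*t), 0]
  [0, 0, exp(4*t)]

Strategy: write B = P · J · P⁻¹ where J is a Jordan canonical form, so e^{tB} = P · e^{tJ} · P⁻¹, and e^{tJ} can be computed block-by-block.

B has Jordan form
J =
  [4, 1, 0]
  [0, 4, 0]
  [0, 0, 4]
(up to reordering of blocks).

Per-block formulas:
  For a 1×1 block at λ = 4: exp(t · [4]) = [e^(4t)].
  For a 2×2 Jordan block J_2(4): exp(t · J_2(4)) = e^(4t)·(I + t·N), where N is the 2×2 nilpotent shift.

After assembling e^{tJ} and conjugating by P, we get:

e^{tB} =
  [exp(4*t), t*exp(4*t), -4*t*exp(4*t)]
  [0, exp(4*t), 0]
  [0, 0, exp(4*t)]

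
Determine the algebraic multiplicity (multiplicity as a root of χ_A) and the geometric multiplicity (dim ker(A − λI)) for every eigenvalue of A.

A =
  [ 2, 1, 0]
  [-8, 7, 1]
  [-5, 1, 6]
λ = 5: alg = 3, geom = 1

Step 1 — factor the characteristic polynomial to read off the algebraic multiplicities:
  χ_A(x) = (x - 5)^3

Step 2 — compute geometric multiplicities via the rank-nullity identity g(λ) = n − rank(A − λI):
  rank(A − (5)·I) = 2, so dim ker(A − (5)·I) = n − 2 = 1

Summary:
  λ = 5: algebraic multiplicity = 3, geometric multiplicity = 1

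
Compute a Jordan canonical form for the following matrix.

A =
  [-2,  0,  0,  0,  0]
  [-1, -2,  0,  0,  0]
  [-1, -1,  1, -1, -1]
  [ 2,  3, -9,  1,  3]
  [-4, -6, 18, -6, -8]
J_2(-2) ⊕ J_2(-2) ⊕ J_1(-2)

The characteristic polynomial is
  det(x·I − A) = x^5 + 10*x^4 + 40*x^3 + 80*x^2 + 80*x + 32 = (x + 2)^5

Eigenvalues and multiplicities (the geometric multiplicity of λ is n − rank(A − λI), which equals the number of Jordan blocks for λ):
  λ = -2: algebraic multiplicity = 5, geometric multiplicity = 3

Determining the block sizes for each eigenvalue:
  λ = -2: with am = 5 and gm = 3, the partition is not yet determined (e.g. several partitions of 5 into 3 parts exist). Let N = A − (-2)·I. Computing rank(N^1) = 2, rank(N^2) = 0; the number of blocks of size ≥ j is rank(N^{j−1}) − rank(N^j), giving [3, 2]. So we have 2 block(s) of size 2, 1 block(s) of size 1 → block sizes [2, 2, 1]

Assembling the blocks gives a Jordan form
J =
  [-2,  1,  0,  0,  0]
  [ 0, -2,  0,  0,  0]
  [ 0,  0, -2,  1,  0]
  [ 0,  0,  0, -2,  0]
  [ 0,  0,  0,  0, -2]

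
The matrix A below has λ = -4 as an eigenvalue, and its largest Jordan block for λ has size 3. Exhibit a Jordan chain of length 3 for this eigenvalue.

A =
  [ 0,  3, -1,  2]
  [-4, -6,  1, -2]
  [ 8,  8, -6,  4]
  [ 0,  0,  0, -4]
A Jordan chain for λ = -4 of length 3:
v_1 = (-4, 0, -16, 0)ᵀ
v_2 = (4, -4, 8, 0)ᵀ
v_3 = (1, 0, 0, 0)ᵀ

Let N = A − (-4)·I. We want v_3 with N^3 v_3 = 0 but N^2 v_3 ≠ 0; then v_{j-1} := N · v_j for j = 3, …, 2.

Pick v_3 = (1, 0, 0, 0)ᵀ.
Then v_2 = N · v_3 = (4, -4, 8, 0)ᵀ.
Then v_1 = N · v_2 = (-4, 0, -16, 0)ᵀ.

Sanity check: (A − (-4)·I) v_1 = (0, 0, 0, 0)ᵀ = 0. ✓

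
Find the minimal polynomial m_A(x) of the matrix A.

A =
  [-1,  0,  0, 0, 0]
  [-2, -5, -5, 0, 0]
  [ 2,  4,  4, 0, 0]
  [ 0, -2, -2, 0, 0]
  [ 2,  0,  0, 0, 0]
x^2 + x

The characteristic polynomial is χ_A(x) = x^3*(x + 1)^2, so the eigenvalues are known. The minimal polynomial is
  m_A(x) = Π_λ (x − λ)^{k_λ}
where k_λ is the size of the *largest* Jordan block for λ (equivalently, the smallest k with (A − λI)^k v = 0 for every generalised eigenvector v of λ).

  λ = -1: largest Jordan block has size 1, contributing (x + 1)
  λ = 0: largest Jordan block has size 1, contributing (x − 0)

So m_A(x) = x*(x + 1) = x^2 + x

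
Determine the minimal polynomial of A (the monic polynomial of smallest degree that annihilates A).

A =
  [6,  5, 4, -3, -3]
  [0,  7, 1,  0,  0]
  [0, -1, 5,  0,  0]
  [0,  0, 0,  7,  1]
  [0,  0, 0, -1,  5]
x^3 - 18*x^2 + 108*x - 216

The characteristic polynomial is χ_A(x) = (x - 6)^5, so the eigenvalues are known. The minimal polynomial is
  m_A(x) = Π_λ (x − λ)^{k_λ}
where k_λ is the size of the *largest* Jordan block for λ (equivalently, the smallest k with (A − λI)^k v = 0 for every generalised eigenvector v of λ).

  λ = 6: largest Jordan block has size 3, contributing (x − 6)^3

So m_A(x) = (x - 6)^3 = x^3 - 18*x^2 + 108*x - 216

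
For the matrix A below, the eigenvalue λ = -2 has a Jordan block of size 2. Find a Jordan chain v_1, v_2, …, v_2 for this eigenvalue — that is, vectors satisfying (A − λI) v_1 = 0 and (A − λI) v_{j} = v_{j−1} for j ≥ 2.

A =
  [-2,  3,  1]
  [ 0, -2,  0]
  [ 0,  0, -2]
A Jordan chain for λ = -2 of length 2:
v_1 = (3, 0, 0)ᵀ
v_2 = (0, 1, 0)ᵀ

Let N = A − (-2)·I. We want v_2 with N^2 v_2 = 0 but N^1 v_2 ≠ 0; then v_{j-1} := N · v_j for j = 2, …, 2.

Pick v_2 = (0, 1, 0)ᵀ.
Then v_1 = N · v_2 = (3, 0, 0)ᵀ.

Sanity check: (A − (-2)·I) v_1 = (0, 0, 0)ᵀ = 0. ✓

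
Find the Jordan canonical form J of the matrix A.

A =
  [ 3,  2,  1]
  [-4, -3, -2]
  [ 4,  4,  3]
J_2(1) ⊕ J_1(1)

The characteristic polynomial is
  det(x·I − A) = x^3 - 3*x^2 + 3*x - 1 = (x - 1)^3

Eigenvalues and multiplicities (the geometric multiplicity of λ is n − rank(A − λI), which equals the number of Jordan blocks for λ):
  λ = 1: algebraic multiplicity = 3, geometric multiplicity = 2

Determining the block sizes for each eigenvalue:
  λ = 1: 2 blocks summing to 3 forces exactly one block of size 2 and the rest size 1 → block sizes [2, 1]

Assembling the blocks gives a Jordan form
J =
  [1, 1, 0]
  [0, 1, 0]
  [0, 0, 1]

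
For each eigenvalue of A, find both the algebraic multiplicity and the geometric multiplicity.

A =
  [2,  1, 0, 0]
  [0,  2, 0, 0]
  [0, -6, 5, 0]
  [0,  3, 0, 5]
λ = 2: alg = 2, geom = 1; λ = 5: alg = 2, geom = 2

Step 1 — factor the characteristic polynomial to read off the algebraic multiplicities:
  χ_A(x) = (x - 5)^2*(x - 2)^2

Step 2 — compute geometric multiplicities via the rank-nullity identity g(λ) = n − rank(A − λI):
  rank(A − (2)·I) = 3, so dim ker(A − (2)·I) = n − 3 = 1
  rank(A − (5)·I) = 2, so dim ker(A − (5)·I) = n − 2 = 2

Summary:
  λ = 2: algebraic multiplicity = 2, geometric multiplicity = 1
  λ = 5: algebraic multiplicity = 2, geometric multiplicity = 2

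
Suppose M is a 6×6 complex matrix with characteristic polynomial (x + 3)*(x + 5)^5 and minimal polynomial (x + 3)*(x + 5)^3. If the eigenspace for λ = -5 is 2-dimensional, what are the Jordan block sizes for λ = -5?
Block sizes for λ = -5: [3, 2]

Step 1 — from the characteristic polynomial, algebraic multiplicity of λ = -5 is 5. From dim ker(M − (-5)·I) = 2, there are exactly 2 Jordan blocks for λ = -5.
Step 2 — from the minimal polynomial, the factor (x + 5)^3 tells us the largest block for λ = -5 has size 3.
Step 3 — with total size 5, 2 blocks, and largest block 3, the block sizes (in nonincreasing order) are [3, 2].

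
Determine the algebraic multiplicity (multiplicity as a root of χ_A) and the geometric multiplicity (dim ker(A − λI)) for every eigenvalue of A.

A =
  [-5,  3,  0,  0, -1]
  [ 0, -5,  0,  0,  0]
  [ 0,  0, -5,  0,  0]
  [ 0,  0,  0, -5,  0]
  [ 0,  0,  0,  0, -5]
λ = -5: alg = 5, geom = 4

Step 1 — factor the characteristic polynomial to read off the algebraic multiplicities:
  χ_A(x) = (x + 5)^5

Step 2 — compute geometric multiplicities via the rank-nullity identity g(λ) = n − rank(A − λI):
  rank(A − (-5)·I) = 1, so dim ker(A − (-5)·I) = n − 1 = 4

Summary:
  λ = -5: algebraic multiplicity = 5, geometric multiplicity = 4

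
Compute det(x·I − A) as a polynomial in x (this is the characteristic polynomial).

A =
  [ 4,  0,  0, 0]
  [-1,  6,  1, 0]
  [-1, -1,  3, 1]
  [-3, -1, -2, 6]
x^4 - 19*x^3 + 135*x^2 - 425*x + 500

Expanding det(x·I − A) (e.g. by cofactor expansion or by noting that A is similar to its Jordan form J, which has the same characteristic polynomial as A) gives
  χ_A(x) = x^4 - 19*x^3 + 135*x^2 - 425*x + 500
which factors as (x - 5)^3*(x - 4). The eigenvalues (with algebraic multiplicities) are λ = 4 with multiplicity 1, λ = 5 with multiplicity 3.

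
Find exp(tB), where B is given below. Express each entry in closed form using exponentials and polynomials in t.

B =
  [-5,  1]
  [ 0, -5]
e^{tB} =
  [exp(-5*t), t*exp(-5*t)]
  [0, exp(-5*t)]

Strategy: write B = P · J · P⁻¹ where J is a Jordan canonical form, so e^{tB} = P · e^{tJ} · P⁻¹, and e^{tJ} can be computed block-by-block.

B has Jordan form
J =
  [-5,  1]
  [ 0, -5]
(up to reordering of blocks).

Per-block formulas:
  For a 2×2 Jordan block J_2(-5): exp(t · J_2(-5)) = e^(-5t)·(I + t·N), where N is the 2×2 nilpotent shift.

After assembling e^{tJ} and conjugating by P, we get:

e^{tB} =
  [exp(-5*t), t*exp(-5*t)]
  [0, exp(-5*t)]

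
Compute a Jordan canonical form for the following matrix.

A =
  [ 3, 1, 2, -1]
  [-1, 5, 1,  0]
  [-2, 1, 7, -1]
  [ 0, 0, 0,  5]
J_3(5) ⊕ J_1(5)

The characteristic polynomial is
  det(x·I − A) = x^4 - 20*x^3 + 150*x^2 - 500*x + 625 = (x - 5)^4

Eigenvalues and multiplicities (the geometric multiplicity of λ is n − rank(A − λI), which equals the number of Jordan blocks for λ):
  λ = 5: algebraic multiplicity = 4, geometric multiplicity = 2

Determining the block sizes for each eigenvalue:
  λ = 5: with am = 4 and gm = 2, the partition is not yet determined (e.g. several partitions of 4 into 2 parts exist). Let N = A − (5)·I. Computing rank(N^1) = 2, rank(N^2) = 1, rank(N^3) = 0; the number of blocks of size ≥ j is rank(N^{j−1}) − rank(N^j), giving [2, 1, 1]. So we have 1 block(s) of size 3, 1 block(s) of size 1 → block sizes [3, 1]

Assembling the blocks gives a Jordan form
J =
  [5, 1, 0, 0]
  [0, 5, 1, 0]
  [0, 0, 5, 0]
  [0, 0, 0, 5]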